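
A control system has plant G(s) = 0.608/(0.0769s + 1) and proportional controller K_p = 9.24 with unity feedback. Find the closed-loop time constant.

Closed loop: T(s) = K_p·G/(1+K_p·G) = 5.618/(0.0769s + 1 + 5.618), with pole at s = −(1 + 5.618)/0.0769 = −86.06.
Closed-loop time constant τ = 1/86.06 = 0.0116 s.

τ = 0.0116 s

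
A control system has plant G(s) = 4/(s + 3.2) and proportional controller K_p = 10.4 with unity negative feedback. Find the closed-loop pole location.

s = -44.8

Closed-loop transfer function: T(s) = K_p·G(s)/(1 + K_p·G(s)) = 41.6/(s + 3.2 + 41.6) = 41.6/(s + 44.8).
The closed-loop pole is at s = −44.8.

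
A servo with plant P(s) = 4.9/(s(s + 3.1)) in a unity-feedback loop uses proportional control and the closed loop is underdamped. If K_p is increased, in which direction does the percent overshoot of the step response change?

ζ = 3.1/(2√(4.9K_p)) decreases as K_p grows; lower damping means more overshoot.

increase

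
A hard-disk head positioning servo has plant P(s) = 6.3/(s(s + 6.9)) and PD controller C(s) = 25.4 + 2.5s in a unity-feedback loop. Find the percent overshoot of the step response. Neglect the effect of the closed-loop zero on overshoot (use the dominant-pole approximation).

Forward path: (25.4 + 2.5s)·6.3/(s(s+6.9)). The closed-loop characteristic equation is s² + (6.9 + 6.3·2.5)s + 6.3·25.4 = 0.
That is s² + 22.65s + 160 = 0, so ω_n = 12.65 rad/s and ζ = 22.65/(2·12.65) = 0.8953.
%OS = 100·exp(−πζ/√(1−ζ²)) = 0.181%.

0.181%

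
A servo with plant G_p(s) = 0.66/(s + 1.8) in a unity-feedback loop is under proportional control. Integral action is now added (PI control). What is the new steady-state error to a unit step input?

0

Adding integral action puts a pole at s = 0 in the forward path, raising the system type to 1; a type-1 loop has zero steady-state error to a step.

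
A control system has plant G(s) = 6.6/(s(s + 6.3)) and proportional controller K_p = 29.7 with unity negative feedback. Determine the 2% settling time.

The closed-loop denominator s² + 6.3s + 196 gives ω_n = √196 = 14 and ζ = 6.3/(2ω_n) = 0.225.
2% settling time T_s ≈ 4/(ζω_n) = 4/3.15 = 1.27 s.

T_s ≈ 1.27 s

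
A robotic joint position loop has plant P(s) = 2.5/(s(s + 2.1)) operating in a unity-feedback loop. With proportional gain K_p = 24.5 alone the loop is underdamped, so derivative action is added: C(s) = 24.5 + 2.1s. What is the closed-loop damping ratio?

Forward path: (24.5 + 2.1s)·2.5/(s(s+2.1)). The closed-loop characteristic equation is s² + (2.1 + 2.5·2.1)s + 2.5·24.5 = 0.
That is s² + 7.35s + 61.25 = 0, so ω_n = 7.826 rad/s and ζ = 7.35/(2·7.826) = 0.4696.

ζ = 0.47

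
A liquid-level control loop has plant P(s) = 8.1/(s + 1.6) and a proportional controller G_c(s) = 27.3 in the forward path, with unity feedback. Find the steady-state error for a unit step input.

The loop is type 0. Static position error constant K_pos = G_c(0)·P(0) = 27.3·5.062 = 138.2.
Steady-state error to a unit step: e_ss = 1/(1+K_pos) = 1/139.2 = 0.00718.

0.00718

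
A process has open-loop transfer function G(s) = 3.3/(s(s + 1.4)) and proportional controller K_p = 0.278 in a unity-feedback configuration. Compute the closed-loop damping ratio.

ζ = 0.731

With unity feedback the closed-loop characteristic equation is s² + 1.4s + 0.278·3.3 = s² + 1.4s + 0.9174 = 0.
Matching s² + 2ζω_n s + ω_n²: ω_n = √0.9174 = 0.9578 rad/s and 2ζω_n = 1.4, so ζ = 1.4/(2·0.9578) = 0.731.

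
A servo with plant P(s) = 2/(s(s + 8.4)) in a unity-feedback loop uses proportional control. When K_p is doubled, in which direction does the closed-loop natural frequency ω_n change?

ω_n = √(2·K_p), which grows with K_p.

increase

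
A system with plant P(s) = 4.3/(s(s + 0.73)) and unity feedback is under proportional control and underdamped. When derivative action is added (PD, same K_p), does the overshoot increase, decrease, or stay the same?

The derivative term adds K·K_d to the s-coefficient of the characteristic equation, raising 2ζω_n while ω_n is unchanged; ζ increases, so overshoot decreases.

decrease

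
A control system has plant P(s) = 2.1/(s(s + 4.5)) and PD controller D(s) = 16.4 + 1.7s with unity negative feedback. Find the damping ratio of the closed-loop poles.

ζ = 0.688

Forward path: (16.4 + 1.7s)·2.1/(s(s+4.5)). The closed-loop characteristic equation is s² + (4.5 + 2.1·1.7)s + 2.1·16.4 = 0.
That is s² + 8.07s + 34.44 = 0, so ω_n = 5.869 rad/s and ζ = 8.07/(2·5.869) = 0.6876.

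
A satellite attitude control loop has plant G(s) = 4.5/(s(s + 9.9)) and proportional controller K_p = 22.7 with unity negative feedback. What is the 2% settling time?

Closed-loop characteristic equation: s² + 9.9s + 102.1 = 0, so ω_n = 10.11 rad/s and ζ = 9.9/(2·10.11) = 0.4898.
2% settling time T_s ≈ 4/(ζω_n) = 4/4.95 = 0.808 s.

T_s ≈ 0.808 s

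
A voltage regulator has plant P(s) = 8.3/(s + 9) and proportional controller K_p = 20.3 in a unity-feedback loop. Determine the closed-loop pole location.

Closed-loop transfer function: T(s) = K_p·P(s)/(1 + K_p·P(s)) = 168.5/(s + 9 + 168.5) = 168.5/(s + 177.5).
The closed-loop pole is at s = −177.5.

s = -177.5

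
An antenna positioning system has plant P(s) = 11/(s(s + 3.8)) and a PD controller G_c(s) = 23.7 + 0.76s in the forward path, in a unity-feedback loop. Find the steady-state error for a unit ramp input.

0.0146

The loop has one pole at the origin (type 1). Velocity error constant K_v = lim_{s→0} s·G_c(s)P(s) = 23.7·11/3.8 = 68.61.
Steady-state error to a unit ramp: e_ss = 1/K_v = 0.0146.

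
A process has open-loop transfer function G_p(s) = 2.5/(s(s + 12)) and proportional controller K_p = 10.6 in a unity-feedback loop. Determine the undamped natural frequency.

ω_n = 5.15 rad/s

With unity feedback the closed-loop characteristic equation is s² + 12s + 10.6·2.5 = s² + 12s + 26.5 = 0.
Matching s² + 2ζω_n s + ω_n²: ω_n = √26.5 = 5.148 rad/s and 2ζω_n = 12, so ζ = 12/(2·5.148) = 1.17.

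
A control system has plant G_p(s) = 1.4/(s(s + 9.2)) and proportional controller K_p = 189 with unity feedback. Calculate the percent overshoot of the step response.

The closed-loop denominator s² + 9.2s + 264.6 gives ω_n = √264.6 = 16.27 and ζ = 9.2/(2ω_n) = 0.2828.
%OS = 100·exp(−πζ/√(1−ζ²)) = 100·exp(−π·0.2828/√0.92) = 39.6%.

39.6%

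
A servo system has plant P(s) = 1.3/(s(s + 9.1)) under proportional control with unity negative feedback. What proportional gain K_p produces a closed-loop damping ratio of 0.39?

K_p = 105

Closed-loop characteristic equation: s² + 9.1s + K_p·1.3 = 0.
So ω_n = √(1.3K_p) and 2ζω_n = 9.1, giving ζ = 9.1/(2√(1.3K_p)).
Setting ζ = 0.39: √(1.3K_p) = 9.1/(2·0.39) = 11.67, so K_p = 136.1/1.3 = 105.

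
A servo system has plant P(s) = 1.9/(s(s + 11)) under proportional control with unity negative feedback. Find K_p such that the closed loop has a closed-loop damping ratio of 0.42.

K_p = 90.3

Closed-loop characteristic equation: s² + 11s + K_p·1.9 = 0.
So ω_n = √(1.9K_p) and 2ζω_n = 11, giving ζ = 11/(2√(1.9K_p)).
Setting ζ = 0.42: √(1.9K_p) = 11/(2·0.42) = 13.1, so K_p = 171.5/1.9 = 90.3.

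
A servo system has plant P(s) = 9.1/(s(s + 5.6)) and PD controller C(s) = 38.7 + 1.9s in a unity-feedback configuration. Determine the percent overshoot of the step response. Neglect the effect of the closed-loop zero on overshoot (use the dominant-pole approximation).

Forward path: (38.7 + 1.9s)·9.1/(s(s+5.6)). The closed-loop characteristic equation is s² + (5.6 + 9.1·1.9)s + 9.1·38.7 = 0.
That is s² + 22.89s + 352.2 = 0, so ω_n = 18.77 rad/s and ζ = 22.89/(2·18.77) = 0.6099.
%OS = 100·exp(−πζ/√(1−ζ²)) = 8.91%.

8.91%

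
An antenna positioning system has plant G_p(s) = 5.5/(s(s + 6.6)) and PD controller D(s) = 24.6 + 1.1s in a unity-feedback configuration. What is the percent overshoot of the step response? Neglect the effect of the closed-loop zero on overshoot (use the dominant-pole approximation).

Forward path: (24.6 + 1.1s)·5.5/(s(s+6.6)). The closed-loop characteristic equation is s² + (6.6 + 5.5·1.1)s + 5.5·24.6 = 0.
That is s² + 12.65s + 135.3 = 0, so ω_n = 11.63 rad/s and ζ = 12.65/(2·11.63) = 0.5438.
%OS = 100·exp(−πζ/√(1−ζ²)) = 13.1%.

13.1%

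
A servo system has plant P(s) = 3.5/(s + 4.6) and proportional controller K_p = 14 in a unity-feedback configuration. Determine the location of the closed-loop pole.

s = -53.6

Closed-loop transfer function: T(s) = K_p·P(s)/(1 + K_p·P(s)) = 49/(s + 4.6 + 49) = 49/(s + 53.6).
The closed-loop pole is at s = −53.6.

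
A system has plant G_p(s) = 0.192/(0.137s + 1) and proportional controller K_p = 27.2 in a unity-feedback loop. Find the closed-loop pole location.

s = -45.42

Closed loop: T(s) = K_p·G_p/(1+K_p·G_p) = 5.222/(0.137s + 1 + 5.222), with pole at s = −(1 + 5.222)/0.137 = −45.42.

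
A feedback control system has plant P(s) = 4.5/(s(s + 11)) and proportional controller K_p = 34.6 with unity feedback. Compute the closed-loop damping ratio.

1 + K_p·P(s) = 0 gives s² + 11s + 155.7 = 0.
So ω_n² = 155.7 ⇒ ω_n = 12.48 rad/s, and ζ = 11/(2ω_n) = 0.441.

ζ = 0.441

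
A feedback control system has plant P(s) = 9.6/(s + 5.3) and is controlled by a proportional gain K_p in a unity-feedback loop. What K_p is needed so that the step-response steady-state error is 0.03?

The loop is type 0, so e_ss(step) = 1/(1 + K_pos) with K_pos = K_p·P(0).
P(0) = 1.811. Require 1/(1 + K_p·1.811) = 0.03, so 1 + 1.811·K_p = 33.33.
K_p = (33.33 − 1)/1.811 = 17.9.

K_p = 17.9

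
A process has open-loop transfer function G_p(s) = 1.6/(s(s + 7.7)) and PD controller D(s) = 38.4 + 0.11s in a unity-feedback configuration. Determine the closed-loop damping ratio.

ζ = 0.502

Forward path: (38.4 + 0.11s)·1.6/(s(s+7.7)). The closed-loop characteristic equation is s² + (7.7 + 1.6·0.11)s + 1.6·38.4 = 0.
That is s² + 7.876s + 61.44 = 0, so ω_n = 7.838 rad/s and ζ = 7.876/(2·7.838) = 0.5024.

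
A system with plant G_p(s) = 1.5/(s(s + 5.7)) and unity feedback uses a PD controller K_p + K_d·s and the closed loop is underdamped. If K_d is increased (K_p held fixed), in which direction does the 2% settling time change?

decrease

Characteristic equation s² + (5.7 + 1.5K_d)s + 1.5K_p = 0: raising K_d increases ζω_n = (5.7+1.5K_d)/2 while the loop stays underdamped, so T_s ≈ 4/(ζω_n) decreases.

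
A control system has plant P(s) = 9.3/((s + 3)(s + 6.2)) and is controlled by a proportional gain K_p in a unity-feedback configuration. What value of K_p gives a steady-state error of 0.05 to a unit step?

K_p = 38

Steady-state error for a unit step on this type-0 loop is 1/(1 + K_p·P(0)).
P(0) = 0.5. Require 1/(1 + K_p·0.5) = 0.05, so 1 + 0.5·K_p = 20.
K_p = (20 − 1)/0.5 = 38.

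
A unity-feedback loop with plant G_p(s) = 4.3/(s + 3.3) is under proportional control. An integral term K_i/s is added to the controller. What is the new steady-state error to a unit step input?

0

Adding integral action puts a pole at s = 0 in the forward path, raising the system type to 1; a type-1 loop has zero steady-state error to a step.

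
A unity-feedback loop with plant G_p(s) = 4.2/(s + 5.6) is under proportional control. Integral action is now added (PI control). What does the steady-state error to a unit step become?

The integrator makes K_pos = lim_{s→0} C(s)G(s) infinite, so e_ss = 1/(1+K_pos) = 0.

0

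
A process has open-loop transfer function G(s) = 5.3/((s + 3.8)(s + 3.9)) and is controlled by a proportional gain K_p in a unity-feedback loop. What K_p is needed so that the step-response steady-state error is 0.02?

Steady-state error for a unit step on this type-0 loop is 1/(1 + K_p·G(0)).
G(0) = 0.3576. Require 1/(1 + K_p·0.3576) = 0.02, so 1 + 0.3576·K_p = 50.
K_p = (50 − 1)/0.3576 = 137.

K_p = 137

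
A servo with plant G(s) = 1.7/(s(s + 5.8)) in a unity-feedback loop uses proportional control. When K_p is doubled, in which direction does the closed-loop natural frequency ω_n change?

increase

ω_n = √(1.7·K_p), which grows with K_p.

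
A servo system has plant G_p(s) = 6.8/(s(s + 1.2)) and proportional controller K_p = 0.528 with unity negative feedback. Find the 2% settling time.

The closed-loop denominator s² + 1.2s + 3.59 gives ω_n = √3.59 = 1.895 and ζ = 1.2/(2ω_n) = 0.3167.
2% settling time T_s ≈ 4/(ζω_n) = 4/0.6 = 6.67 s.

T_s ≈ 6.67 s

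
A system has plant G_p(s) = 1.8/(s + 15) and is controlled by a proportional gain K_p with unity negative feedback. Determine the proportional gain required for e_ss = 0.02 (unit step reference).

For a type-0 loop with proportional control, e_ss = 1/(1 + K_p·G_p(0)).
G_p(0) = 0.12. Require 1/(1 + K_p·0.12) = 0.02, so 1 + 0.12·K_p = 50.
K_p = (50 − 1)/0.12 = 408.

K_p = 408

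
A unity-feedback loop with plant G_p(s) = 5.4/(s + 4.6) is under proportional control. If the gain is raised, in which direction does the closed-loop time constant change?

Closed-loop pole is at s = −(4.6+K_p·5.4); larger K_p moves it further left, so τ = 1/(4.6+K_p·5.4) decreases.

decrease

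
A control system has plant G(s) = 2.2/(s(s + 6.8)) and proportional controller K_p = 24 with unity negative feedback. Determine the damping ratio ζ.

The closed-loop denominator is s(s+6.8) + 24·2.2 = s² + 6.8s + 52.8.
Matching s² + 2ζω_n s + ω_n²: ω_n = √52.8 = 7.266 rad/s and 2ζω_n = 6.8, so ζ = 6.8/(2·7.266) = 0.468.

ζ = 0.468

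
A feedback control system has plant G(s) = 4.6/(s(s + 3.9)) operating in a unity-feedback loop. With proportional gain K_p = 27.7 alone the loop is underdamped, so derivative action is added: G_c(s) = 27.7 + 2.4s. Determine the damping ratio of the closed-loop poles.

ζ = 0.662

Forward path: (27.7 + 2.4s)·4.6/(s(s+3.9)). The closed-loop characteristic equation is s² + (3.9 + 4.6·2.4)s + 4.6·27.7 = 0.
That is s² + 14.94s + 127.4 = 0, so ω_n = 11.29 rad/s and ζ = 14.94/(2·11.29) = 0.6618.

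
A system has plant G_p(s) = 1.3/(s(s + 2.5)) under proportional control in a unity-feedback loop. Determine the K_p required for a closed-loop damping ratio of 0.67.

K_p = 2.68

Closed-loop characteristic equation: s² + 2.5s + K_p·1.3 = 0.
So ω_n = √(1.3K_p) and 2ζω_n = 2.5, giving ζ = 2.5/(2√(1.3K_p)).
Setting ζ = 0.67: √(1.3K_p) = 2.5/(2·0.67) = 1.866, so K_p = 3.481/1.3 = 2.68.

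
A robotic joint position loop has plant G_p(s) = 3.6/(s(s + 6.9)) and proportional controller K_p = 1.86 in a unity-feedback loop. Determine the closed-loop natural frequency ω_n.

ω_n = 2.59 rad/s

The closed-loop denominator is s(s+6.9) + 1.86·3.6 = s² + 6.9s + 6.696.
Matching s² + 2ζω_n s + ω_n²: ω_n = √6.696 = 2.588 rad/s and 2ζω_n = 6.9, so ζ = 6.9/(2·2.588) = 1.33.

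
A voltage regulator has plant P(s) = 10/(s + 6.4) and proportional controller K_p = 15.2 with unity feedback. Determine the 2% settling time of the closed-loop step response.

T_s ≈ 0.0253 s

Closed-loop transfer function: T(s) = K_p·P(s)/(1 + K_p·P(s)) = 152/(s + 6.4 + 152) = 152/(s + 158.4).
Time constant τ = 1/158.4 = 0.006313 s, so the 2% settling time is about 4τ = 0.0253 s.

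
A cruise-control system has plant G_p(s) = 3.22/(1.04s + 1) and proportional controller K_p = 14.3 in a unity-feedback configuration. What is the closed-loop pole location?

s = -45.24

Closed loop: T(s) = K_p·G_p/(1+K_p·G_p) = 46.05/(1.04s + 1 + 46.05), with pole at s = −(1 + 46.05)/1.04 = −45.24.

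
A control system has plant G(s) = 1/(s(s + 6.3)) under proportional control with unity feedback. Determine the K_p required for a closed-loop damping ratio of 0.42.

Closed-loop characteristic equation: s² + 6.3s + K_p·1 = 0.
So ω_n = √(1K_p) and 2ζω_n = 6.3, giving ζ = 6.3/(2√(1K_p)).
Setting ζ = 0.42: √(1K_p) = 6.3/(2·0.42) = 7.5, so K_p = 56.25/1 = 56.3.

K_p = 56.3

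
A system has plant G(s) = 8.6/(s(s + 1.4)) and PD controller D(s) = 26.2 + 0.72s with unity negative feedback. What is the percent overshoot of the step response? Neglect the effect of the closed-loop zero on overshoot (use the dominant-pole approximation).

Forward path: (26.2 + 0.72s)·8.6/(s(s+1.4)). The closed-loop characteristic equation is s² + (1.4 + 8.6·0.72)s + 8.6·26.2 = 0.
That is s² + 7.592s + 225.3 = 0, so ω_n = 15.01 rad/s and ζ = 7.592/(2·15.01) = 0.2529.
%OS = 100·exp(−πζ/√(1−ζ²)) = 44%.

44%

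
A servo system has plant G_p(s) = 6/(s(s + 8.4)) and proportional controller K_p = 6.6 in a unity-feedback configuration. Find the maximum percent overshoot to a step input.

The closed-loop denominator s² + 8.4s + 39.6 gives ω_n = √39.6 = 6.293 and ζ = 8.4/(2ω_n) = 0.6674.
%OS = 100·exp(−πζ/√(1−ζ²)) = 100·exp(−π·0.6674/√0.5545) = 5.99%.

5.99%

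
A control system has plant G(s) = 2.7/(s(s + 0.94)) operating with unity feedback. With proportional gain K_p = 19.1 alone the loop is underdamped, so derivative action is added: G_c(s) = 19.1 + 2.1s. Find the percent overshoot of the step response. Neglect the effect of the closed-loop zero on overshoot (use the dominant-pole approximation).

Forward path: (19.1 + 2.1s)·2.7/(s(s+0.94)). The closed-loop characteristic equation is s² + (0.94 + 2.7·2.1)s + 2.7·19.1 = 0.
That is s² + 6.61s + 51.57 = 0, so ω_n = 7.181 rad/s and ζ = 6.61/(2·7.181) = 0.4602.
%OS = 100·exp(−πζ/√(1−ζ²)) = 19.6%.

19.6%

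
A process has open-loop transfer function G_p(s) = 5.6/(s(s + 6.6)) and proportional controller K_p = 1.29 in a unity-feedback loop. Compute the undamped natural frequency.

ω_n = 2.69 rad/s

With unity feedback the closed-loop characteristic equation is s² + 6.6s + 1.29·5.6 = s² + 6.6s + 7.224 = 0.
Matching s² + 2ζω_n s + ω_n²: ω_n = √7.224 = 2.688 rad/s and 2ζω_n = 6.6, so ζ = 6.6/(2·2.688) = 1.23.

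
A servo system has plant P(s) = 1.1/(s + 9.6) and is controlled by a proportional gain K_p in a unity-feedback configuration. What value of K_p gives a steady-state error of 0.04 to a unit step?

K_p = 209

For a type-0 loop with proportional control, e_ss = 1/(1 + K_p·P(0)).
P(0) = 0.1146. Require 1/(1 + K_p·0.1146) = 0.04, so 1 + 0.1146·K_p = 25.
K_p = (25 − 1)/0.1146 = 209.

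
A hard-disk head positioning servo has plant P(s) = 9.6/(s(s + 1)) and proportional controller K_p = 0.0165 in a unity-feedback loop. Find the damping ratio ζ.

With unity feedback the closed-loop characteristic equation is s² + 1s + 0.0165·9.6 = s² + 1s + 0.1584 = 0.
Matching s² + 2ζω_n s + ω_n²: ω_n = √0.1584 = 0.398 rad/s and 2ζω_n = 1, so ζ = 1/(2·0.398) = 1.26.

ζ = 1.26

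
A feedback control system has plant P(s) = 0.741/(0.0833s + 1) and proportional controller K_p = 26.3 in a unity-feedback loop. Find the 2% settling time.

Closed loop: T(s) = K_p·P/(1+K_p·P) = 19.49/(0.0833s + 1 + 19.49), with pole at s = −(1 + 19.49)/0.0833 = −246.
τ = 1/246 = 0.004066 s, so 2% settling time ≈ 4τ = 0.0163 s.

T_s ≈ 0.0163 s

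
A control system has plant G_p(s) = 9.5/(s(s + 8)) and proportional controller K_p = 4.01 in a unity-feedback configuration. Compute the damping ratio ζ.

With unity feedback the closed-loop characteristic equation is s² + 8s + 4.01·9.5 = s² + 8s + 38.09 = 0.
So ω_n² = 38.09 ⇒ ω_n = 6.172 rad/s, and ζ = 8/(2ω_n) = 0.648.

ζ = 0.648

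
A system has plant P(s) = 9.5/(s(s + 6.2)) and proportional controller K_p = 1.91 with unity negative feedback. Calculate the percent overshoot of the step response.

From 1 + K_pP(s) = 0: s² + 6.2s + 18.14 = 0 ⇒ ω_n = 4.26, ζ = 0.7278.
%OS = 100·exp(−πζ/√(1−ζ²)) = 100·exp(−π·0.7278/√0.4704) = 3.57%.

3.57%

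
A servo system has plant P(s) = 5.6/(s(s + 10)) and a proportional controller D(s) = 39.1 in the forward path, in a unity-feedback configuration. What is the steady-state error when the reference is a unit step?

The open loop D(s)P(s) has a pole at the origin (type 1), so the static position error constant is infinite and e_ss = 1/(1+∞) = 0.

0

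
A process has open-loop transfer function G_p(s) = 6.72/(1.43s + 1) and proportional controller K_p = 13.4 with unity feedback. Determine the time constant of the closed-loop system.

Closed loop: T(s) = K_p·G_p/(1+K_p·G_p) = 90.05/(1.43s + 1 + 90.05), with pole at s = −(1 + 90.05)/1.43 = −63.67.
Closed-loop time constant τ = 1/63.67 = 0.0157 s.

τ = 0.0157 s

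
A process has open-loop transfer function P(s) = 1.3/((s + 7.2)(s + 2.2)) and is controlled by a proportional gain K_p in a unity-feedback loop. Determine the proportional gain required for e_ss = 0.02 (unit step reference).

The loop is type 0, so e_ss(step) = 1/(1 + K_pos) with K_pos = K_p·P(0).
P(0) = 0.08207. Require 1/(1 + K_p·0.08207) = 0.02, so 1 + 0.08207·K_p = 50.
K_p = (50 − 1)/0.08207 = 597.

K_p = 597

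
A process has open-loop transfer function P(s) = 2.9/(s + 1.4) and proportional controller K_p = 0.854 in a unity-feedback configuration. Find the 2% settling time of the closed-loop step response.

Closed-loop transfer function: T(s) = K_p·P(s)/(1 + K_p·P(s)) = 2.477/(s + 1.4 + 2.477) = 2.477/(s + 3.877).
Time constant τ = 1/3.877 = 0.258 s, so the 2% settling time is about 4τ = 1.03 s.

T_s ≈ 1.03 s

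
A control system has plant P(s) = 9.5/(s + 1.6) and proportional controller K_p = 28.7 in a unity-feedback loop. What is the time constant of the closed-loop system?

τ = 0.00365 s

Closed-loop transfer function: T(s) = K_p·P(s)/(1 + K_p·P(s)) = 272.6/(s + 1.6 + 272.6) = 272.6/(s + 274.2).
Time constant τ = 1/274.2 = 0.00365 s.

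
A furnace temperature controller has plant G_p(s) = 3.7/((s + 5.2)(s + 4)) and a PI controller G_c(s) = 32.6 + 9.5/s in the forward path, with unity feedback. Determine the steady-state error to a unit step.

The open loop G_c(s)G_p(s) has a pole at the origin (type 1), so the static position error constant is infinite and e_ss = 1/(1+∞) = 0.

0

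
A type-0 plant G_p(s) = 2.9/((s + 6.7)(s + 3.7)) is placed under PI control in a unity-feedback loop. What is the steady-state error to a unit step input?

0

The PI controller's integrator makes the forward path type 1, so e_ss to a step is zero.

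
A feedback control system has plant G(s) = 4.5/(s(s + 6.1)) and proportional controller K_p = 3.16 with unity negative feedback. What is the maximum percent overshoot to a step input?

1.33%

Closed-loop characteristic equation: s² + 6.1s + 14.22 = 0, so ω_n = 3.771 rad/s and ζ = 6.1/(2·3.771) = 0.8088.
%OS = 100·exp(−πζ/√(1−ζ²)) = 100·exp(−π·0.8088/√0.3458) = 1.33%.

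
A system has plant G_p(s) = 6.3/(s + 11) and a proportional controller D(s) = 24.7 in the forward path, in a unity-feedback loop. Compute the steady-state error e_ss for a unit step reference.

0.066

The loop is type 0. Static position error constant K_pos = D(0)·G_p(0) = 24.7·0.5727 = 14.15.
Steady-state error to a unit step: e_ss = 1/(1+K_pos) = 1/15.15 = 0.066.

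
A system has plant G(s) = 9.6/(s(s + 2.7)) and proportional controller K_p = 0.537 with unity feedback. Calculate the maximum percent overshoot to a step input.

9.8%

Closed-loop characteristic equation: s² + 2.7s + 5.155 = 0, so ω_n = 2.271 rad/s and ζ = 2.7/(2·2.271) = 0.5946.
%OS = 100·exp(−πζ/√(1−ζ²)) = 100·exp(−π·0.5946/√0.6465) = 9.8%.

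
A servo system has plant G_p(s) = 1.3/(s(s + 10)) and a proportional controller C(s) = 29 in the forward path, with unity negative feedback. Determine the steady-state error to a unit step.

0

The open loop C(s)G_p(s) has a pole at the origin (type 1), so the static position error constant is infinite and e_ss = 1/(1+∞) = 0.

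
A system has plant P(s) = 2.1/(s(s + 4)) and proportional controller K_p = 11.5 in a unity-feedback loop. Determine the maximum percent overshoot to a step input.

Closed-loop characteristic equation: s² + 4s + 24.15 = 0, so ω_n = 4.914 rad/s and ζ = 4/(2·4.914) = 0.407.
%OS = 100·exp(−πζ/√(1−ζ²)) = 100·exp(−π·0.407/√0.8344) = 24.7%.

24.7%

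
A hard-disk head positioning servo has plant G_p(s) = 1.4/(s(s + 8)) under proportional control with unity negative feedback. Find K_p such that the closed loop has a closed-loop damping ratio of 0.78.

Closed-loop characteristic equation: s² + 8s + K_p·1.4 = 0.
So ω_n = √(1.4K_p) and 2ζω_n = 8, giving ζ = 8/(2√(1.4K_p)).
Setting ζ = 0.78: √(1.4K_p) = 8/(2·0.78) = 5.128, so K_p = 26.3/1.4 = 18.8.

K_p = 18.8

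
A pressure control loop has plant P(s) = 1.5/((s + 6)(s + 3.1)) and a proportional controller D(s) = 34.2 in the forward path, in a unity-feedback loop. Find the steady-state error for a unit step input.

0.266

The loop is type 0. Static position error constant K_pos = D(0)·P(0) = 34.2·0.08065 = 2.758.
Steady-state error to a unit step: e_ss = 1/(1+K_pos) = 1/3.758 = 0.266.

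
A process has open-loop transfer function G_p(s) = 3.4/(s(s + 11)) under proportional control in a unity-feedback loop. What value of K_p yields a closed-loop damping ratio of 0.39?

K_p = 58.5

Closed-loop characteristic equation: s² + 11s + K_p·3.4 = 0.
So ω_n = √(3.4K_p) and 2ζω_n = 11, giving ζ = 11/(2√(3.4K_p)).
Setting ζ = 0.39: √(3.4K_p) = 11/(2·0.39) = 14.1, so K_p = 198.9/3.4 = 58.5.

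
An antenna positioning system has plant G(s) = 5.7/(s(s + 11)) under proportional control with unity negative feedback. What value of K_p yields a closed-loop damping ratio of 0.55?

Closed-loop characteristic equation: s² + 11s + K_p·5.7 = 0.
So ω_n = √(5.7K_p) and 2ζω_n = 11, giving ζ = 11/(2√(5.7K_p)).
Setting ζ = 0.55: √(5.7K_p) = 11/(2·0.55) = 10, so K_p = 100/5.7 = 17.5.

K_p = 17.5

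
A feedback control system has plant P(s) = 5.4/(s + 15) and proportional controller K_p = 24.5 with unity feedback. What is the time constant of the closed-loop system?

Closed-loop transfer function: T(s) = K_p·P(s)/(1 + K_p·P(s)) = 132.3/(s + 15 + 132.3) = 132.3/(s + 147.3).
Time constant τ = 1/147.3 = 0.00679 s.

τ = 0.00679 s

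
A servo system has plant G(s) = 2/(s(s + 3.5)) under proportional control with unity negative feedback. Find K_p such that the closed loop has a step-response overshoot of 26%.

K_p = 9.86

From %OS = 100·exp(−πζ/√(1−ζ²)) = 26%, ζ = −ln(0.26)/√(π²+ln²(0.26)) = 0.3941.
Characteristic equation s² + 3.5s + 2K_p = 0 gives ζ = 3.5/(2√(2K_p)).
Setting ζ = 0.3941: √(2K_p) = 3.5/(2·0.3941) = 4.441, so K_p = 19.72/2 = 9.86.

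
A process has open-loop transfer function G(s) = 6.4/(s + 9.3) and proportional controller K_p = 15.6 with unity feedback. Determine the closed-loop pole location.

Closed-loop transfer function: T(s) = K_p·G(s)/(1 + K_p·G(s)) = 99.84/(s + 9.3 + 99.84) = 99.84/(s + 109.1).
The closed-loop pole is at s = −109.1.

s = -109.1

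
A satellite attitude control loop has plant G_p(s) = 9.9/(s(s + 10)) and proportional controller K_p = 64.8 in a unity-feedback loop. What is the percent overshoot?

53.1%

The closed-loop denominator s² + 10s + 641.5 gives ω_n = √641.5 = 25.33 and ζ = 10/(2ω_n) = 0.1974.
%OS = 100·exp(−πζ/√(1−ζ²)) = 100·exp(−π·0.1974/√0.961) = 53.1%.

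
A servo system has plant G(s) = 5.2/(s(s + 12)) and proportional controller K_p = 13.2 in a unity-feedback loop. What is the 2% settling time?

Closed-loop characteristic equation: s² + 12s + 68.64 = 0, so ω_n = 8.285 rad/s and ζ = 12/(2·8.285) = 0.7242.
2% settling time T_s ≈ 4/(ζω_n) = 4/6 = 0.667 s.

T_s ≈ 0.667 s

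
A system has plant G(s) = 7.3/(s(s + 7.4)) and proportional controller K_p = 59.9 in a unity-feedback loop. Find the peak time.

T_p = 0.153 s

The closed-loop denominator s² + 7.4s + 437.3 gives ω_n = √437.3 = 20.91 and ζ = 7.4/(2ω_n) = 0.1769.
Damped frequency ω_d = ω_n√(1−ζ²) = 20.58 rad/s, so peak time T_p = π/ω_d = 0.153 s.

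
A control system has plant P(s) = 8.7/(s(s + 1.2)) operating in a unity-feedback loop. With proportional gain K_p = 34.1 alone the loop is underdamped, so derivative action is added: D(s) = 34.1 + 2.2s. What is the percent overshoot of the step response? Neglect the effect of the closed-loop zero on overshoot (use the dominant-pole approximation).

10%

Forward path: (34.1 + 2.2s)·8.7/(s(s+1.2)). The closed-loop characteristic equation is s² + (1.2 + 8.7·2.2)s + 8.7·34.1 = 0.
That is s² + 20.34s + 296.7 = 0, so ω_n = 17.22 rad/s and ζ = 20.34/(2·17.22) = 0.5905.
%OS = 100·exp(−πζ/√(1−ζ²)) = 10%.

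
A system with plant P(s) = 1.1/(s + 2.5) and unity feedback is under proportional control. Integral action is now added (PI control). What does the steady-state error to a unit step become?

The integrator makes K_pos = lim_{s→0} C(s)G(s) infinite, so e_ss = 1/(1+K_pos) = 0.

0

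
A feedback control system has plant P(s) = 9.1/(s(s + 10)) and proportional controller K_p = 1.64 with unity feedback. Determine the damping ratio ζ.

ζ = 1.29

With unity feedback the closed-loop characteristic equation is s² + 10s + 1.64·9.1 = s² + 10s + 14.92 = 0.
So ω_n² = 14.92 ⇒ ω_n = 3.863 rad/s, and ζ = 10/(2ω_n) = 1.29.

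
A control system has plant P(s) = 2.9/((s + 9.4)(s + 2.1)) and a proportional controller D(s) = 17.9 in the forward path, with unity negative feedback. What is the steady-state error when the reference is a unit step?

The loop is type 0. Static position error constant K_pos = D(0)·P(0) = 17.9·0.1469 = 2.63.
Steady-state error to a unit step: e_ss = 1/(1+K_pos) = 1/3.63 = 0.276.

0.276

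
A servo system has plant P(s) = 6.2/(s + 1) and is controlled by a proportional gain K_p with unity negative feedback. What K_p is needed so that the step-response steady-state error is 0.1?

K_p = 1.45

For a type-0 loop with proportional control, e_ss = 1/(1 + K_p·P(0)).
P(0) = 6.2. Require 1/(1 + K_p·6.2) = 0.1, so 1 + 6.2·K_p = 10.
K_p = (10 − 1)/6.2 = 1.45.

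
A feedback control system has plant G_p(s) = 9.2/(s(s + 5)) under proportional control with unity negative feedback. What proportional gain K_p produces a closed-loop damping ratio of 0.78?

Closed-loop characteristic equation: s² + 5s + K_p·9.2 = 0.
So ω_n = √(9.2K_p) and 2ζω_n = 5, giving ζ = 5/(2√(9.2K_p)).
Setting ζ = 0.78: √(9.2K_p) = 5/(2·0.78) = 3.205, so K_p = 10.27/9.2 = 1.12.

K_p = 1.12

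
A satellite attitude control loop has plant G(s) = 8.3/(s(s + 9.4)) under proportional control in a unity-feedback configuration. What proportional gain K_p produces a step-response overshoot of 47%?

K_p = 48.7

From %OS = 100·exp(−πζ/√(1−ζ²)) = 47%, ζ = −ln(0.47)/√(π²+ln²(0.47)) = 0.2337.
Characteristic equation s² + 9.4s + 8.3K_p = 0 gives ζ = 9.4/(2√(8.3K_p)).
Setting ζ = 0.2337: √(8.3K_p) = 9.4/(2·0.2337) = 20.11, so K_p = 404.5/8.3 = 48.7.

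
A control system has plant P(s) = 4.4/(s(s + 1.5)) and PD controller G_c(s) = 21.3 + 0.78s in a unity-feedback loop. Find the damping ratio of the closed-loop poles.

Forward path: (21.3 + 0.78s)·4.4/(s(s+1.5)). The closed-loop characteristic equation is s² + (1.5 + 4.4·0.78)s + 4.4·21.3 = 0.
That is s² + 4.932s + 93.72 = 0, so ω_n = 9.681 rad/s and ζ = 4.932/(2·9.681) = 0.2547.

ζ = 0.255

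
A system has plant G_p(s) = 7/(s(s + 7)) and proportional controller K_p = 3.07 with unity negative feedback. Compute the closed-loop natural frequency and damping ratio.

The closed-loop denominator is s(s+7) + 3.07·7 = s² + 7s + 21.49.
So ω_n² = 21.49 ⇒ ω_n = 4.636 rad/s, and ζ = 7/(2ω_n) = 0.755.

ω_n = 4.64 rad/s, ζ = 0.755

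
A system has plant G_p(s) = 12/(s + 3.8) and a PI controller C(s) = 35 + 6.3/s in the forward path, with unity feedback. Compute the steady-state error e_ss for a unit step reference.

The open loop C(s)G_p(s) has a pole at the origin (type 1), so the static position error constant is infinite and e_ss = 1/(1+∞) = 0.

0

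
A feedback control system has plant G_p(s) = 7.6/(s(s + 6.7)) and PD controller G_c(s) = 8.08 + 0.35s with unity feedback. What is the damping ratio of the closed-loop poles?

Forward path: (8.08 + 0.35s)·7.6/(s(s+6.7)). The closed-loop characteristic equation is s² + (6.7 + 7.6·0.35)s + 7.6·8.08 = 0.
That is s² + 9.36s + 61.41 = 0, so ω_n = 7.836 rad/s and ζ = 9.36/(2·7.836) = 0.5972.

ζ = 0.597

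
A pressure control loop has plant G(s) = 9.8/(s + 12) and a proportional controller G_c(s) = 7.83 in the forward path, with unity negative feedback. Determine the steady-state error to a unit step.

The loop is type 0. Static position error constant K_pos = G_c(0)·G(0) = 7.83·0.8167 = 6.395.
Steady-state error to a unit step: e_ss = 1/(1+K_pos) = 1/7.395 = 0.135.

0.135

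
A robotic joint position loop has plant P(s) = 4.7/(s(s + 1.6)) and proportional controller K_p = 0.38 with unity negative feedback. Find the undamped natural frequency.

ω_n = 1.34 rad/s

The closed-loop denominator is s(s+1.6) + 0.38·4.7 = s² + 1.6s + 1.786.
So ω_n² = 1.786 ⇒ ω_n = 1.336 rad/s, and ζ = 1.6/(2ω_n) = 0.599.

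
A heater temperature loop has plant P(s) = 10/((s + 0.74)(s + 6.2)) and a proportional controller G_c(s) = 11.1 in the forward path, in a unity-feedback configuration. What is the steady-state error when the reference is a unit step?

0.0397

The loop is type 0. Static position error constant K_pos = G_c(0)·P(0) = 11.1·2.18 = 24.19.
Steady-state error to a unit step: e_ss = 1/(1+K_pos) = 1/25.19 = 0.0397.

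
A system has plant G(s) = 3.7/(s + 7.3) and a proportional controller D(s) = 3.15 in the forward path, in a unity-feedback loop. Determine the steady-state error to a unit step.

0.385

The loop is type 0. Static position error constant K_pos = D(0)·G(0) = 3.15·0.5068 = 1.597.
Steady-state error to a unit step: e_ss = 1/(1+K_pos) = 1/2.597 = 0.385.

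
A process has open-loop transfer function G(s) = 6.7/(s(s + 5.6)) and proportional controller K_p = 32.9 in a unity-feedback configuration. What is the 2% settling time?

T_s ≈ 1.43 s

The closed-loop denominator s² + 5.6s + 220.4 gives ω_n = √220.4 = 14.85 and ζ = 5.6/(2ω_n) = 0.1886.
2% settling time T_s ≈ 4/(ζω_n) = 4/2.8 = 1.43 s.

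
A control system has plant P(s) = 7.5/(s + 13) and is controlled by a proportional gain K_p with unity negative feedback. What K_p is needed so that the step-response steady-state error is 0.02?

The loop is type 0, so e_ss(step) = 1/(1 + K_pos) with K_pos = K_p·P(0).
P(0) = 0.5769. Require 1/(1 + K_p·0.5769) = 0.02, so 1 + 0.5769·K_p = 50.
K_p = (50 − 1)/0.5769 = 84.9.

K_p = 84.9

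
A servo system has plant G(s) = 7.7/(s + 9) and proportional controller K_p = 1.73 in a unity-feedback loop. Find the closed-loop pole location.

Closed-loop transfer function: T(s) = K_p·G(s)/(1 + K_p·G(s)) = 13.32/(s + 9 + 13.32) = 13.32/(s + 22.32).
The closed-loop pole is at s = −22.32.

s = -22.32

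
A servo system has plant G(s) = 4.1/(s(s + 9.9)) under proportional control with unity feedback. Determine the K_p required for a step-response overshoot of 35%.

K_p = 59.5

From %OS = 100·exp(−πζ/√(1−ζ²)) = 35%, ζ = −ln(0.35)/√(π²+ln²(0.35)) = 0.3169.
Characteristic equation s² + 9.9s + 4.1K_p = 0 gives ζ = 9.9/(2√(4.1K_p)).
Setting ζ = 0.3169: √(4.1K_p) = 9.9/(2·0.3169) = 15.62, so K_p = 243.9/4.1 = 59.5.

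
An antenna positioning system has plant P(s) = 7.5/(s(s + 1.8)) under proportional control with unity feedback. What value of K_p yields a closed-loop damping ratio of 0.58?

K_p = 0.321

Closed-loop characteristic equation: s² + 1.8s + K_p·7.5 = 0.
So ω_n = √(7.5K_p) and 2ζω_n = 1.8, giving ζ = 1.8/(2√(7.5K_p)).
Setting ζ = 0.58: √(7.5K_p) = 1.8/(2·0.58) = 1.552, so K_p = 2.408/7.5 = 0.321.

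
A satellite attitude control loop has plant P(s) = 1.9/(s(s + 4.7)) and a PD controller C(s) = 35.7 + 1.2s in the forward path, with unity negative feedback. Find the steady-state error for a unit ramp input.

The loop has one pole at the origin (type 1). Velocity error constant K_v = lim_{s→0} s·C(s)P(s) = 35.7·1.9/4.7 = 14.43.
Steady-state error to a unit ramp: e_ss = 1/K_v = 0.0693.

0.0693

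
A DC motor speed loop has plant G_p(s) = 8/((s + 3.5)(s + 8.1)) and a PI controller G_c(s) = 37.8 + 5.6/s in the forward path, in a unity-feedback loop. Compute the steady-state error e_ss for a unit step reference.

0

The open loop G_c(s)G_p(s) has a pole at the origin (type 1), so the static position error constant is infinite and e_ss = 1/(1+∞) = 0.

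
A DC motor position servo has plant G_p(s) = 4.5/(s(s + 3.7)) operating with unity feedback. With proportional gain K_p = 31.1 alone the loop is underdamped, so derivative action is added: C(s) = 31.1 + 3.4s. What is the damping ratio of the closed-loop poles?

Forward path: (31.1 + 3.4s)·4.5/(s(s+3.7)). The closed-loop characteristic equation is s² + (3.7 + 4.5·3.4)s + 4.5·31.1 = 0.
That is s² + 19s + 140 = 0, so ω_n = 11.83 rad/s and ζ = 19/(2·11.83) = 0.803.

ζ = 0.803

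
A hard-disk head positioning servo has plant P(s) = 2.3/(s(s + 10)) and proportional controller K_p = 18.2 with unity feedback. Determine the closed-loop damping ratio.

ζ = 0.773

The closed-loop denominator is s(s+10) + 18.2·2.3 = s² + 10s + 41.86.
So ω_n² = 41.86 ⇒ ω_n = 6.47 rad/s, and ζ = 10/(2ω_n) = 0.773.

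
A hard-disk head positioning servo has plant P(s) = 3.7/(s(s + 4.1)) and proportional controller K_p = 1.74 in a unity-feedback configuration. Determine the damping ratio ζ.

With unity feedback the closed-loop characteristic equation is s² + 4.1s + 1.74·3.7 = s² + 4.1s + 6.438 = 0.
Matching s² + 2ζω_n s + ω_n²: ω_n = √6.438 = 2.537 rad/s and 2ζω_n = 4.1, so ζ = 4.1/(2·2.537) = 0.808.

ζ = 0.808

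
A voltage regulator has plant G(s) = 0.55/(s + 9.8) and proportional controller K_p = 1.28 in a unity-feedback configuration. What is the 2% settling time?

T_s ≈ 0.381 s

Closed-loop transfer function: T(s) = K_p·G(s)/(1 + K_p·G(s)) = 0.704/(s + 9.8 + 0.704) = 0.704/(s + 10.5).
Time constant τ = 1/10.5 = 0.0952 s, so the 2% settling time is about 4τ = 0.381 s.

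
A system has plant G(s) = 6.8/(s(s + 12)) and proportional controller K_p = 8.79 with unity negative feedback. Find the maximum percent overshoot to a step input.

Closed-loop characteristic equation: s² + 12s + 59.77 = 0, so ω_n = 7.731 rad/s and ζ = 12/(2·7.731) = 0.7761.
%OS = 100·exp(−πζ/√(1−ζ²)) = 100·exp(−π·0.7761/√0.3977) = 2.09%.

2.09%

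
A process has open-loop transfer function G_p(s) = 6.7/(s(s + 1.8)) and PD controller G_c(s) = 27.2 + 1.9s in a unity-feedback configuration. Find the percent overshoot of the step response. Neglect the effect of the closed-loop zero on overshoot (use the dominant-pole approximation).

13.5%

Forward path: (27.2 + 1.9s)·6.7/(s(s+1.8)). The closed-loop characteristic equation is s² + (1.8 + 6.7·1.9)s + 6.7·27.2 = 0.
That is s² + 14.53s + 182.2 = 0, so ω_n = 13.5 rad/s and ζ = 14.53/(2·13.5) = 0.5382.
%OS = 100·exp(−πζ/√(1−ζ²)) = 13.5%.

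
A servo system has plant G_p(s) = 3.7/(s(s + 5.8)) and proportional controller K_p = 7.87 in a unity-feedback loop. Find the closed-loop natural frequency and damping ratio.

1 + K_p·G_p(s) = 0 gives s² + 5.8s + 29.12 = 0.
So ω_n² = 29.12 ⇒ ω_n = 5.396 rad/s, and ζ = 5.8/(2ω_n) = 0.537.

ω_n = 5.4 rad/s, ζ = 0.537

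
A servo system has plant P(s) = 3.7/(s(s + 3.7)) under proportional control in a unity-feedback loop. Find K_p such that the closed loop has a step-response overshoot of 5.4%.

K_p = 2

From %OS = 100·exp(−πζ/√(1−ζ²)) = 5.4%, ζ = −ln(0.054)/√(π²+ln²(0.054)) = 0.6806.
Characteristic equation s² + 3.7s + 3.7K_p = 0 gives ζ = 3.7/(2√(3.7K_p)).
Setting ζ = 0.6806: √(3.7K_p) = 3.7/(2·0.6806) = 2.718, so K_p = 7.387/3.7 = 2.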